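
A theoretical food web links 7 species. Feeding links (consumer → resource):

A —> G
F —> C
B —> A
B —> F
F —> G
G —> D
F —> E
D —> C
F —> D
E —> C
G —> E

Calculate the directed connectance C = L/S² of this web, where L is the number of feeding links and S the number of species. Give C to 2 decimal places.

C = 0.22

The web has S = 7 species and L = 11 feeding links.
C = L / S² = 11 / 49 = 0.2245 ≈ 0.22.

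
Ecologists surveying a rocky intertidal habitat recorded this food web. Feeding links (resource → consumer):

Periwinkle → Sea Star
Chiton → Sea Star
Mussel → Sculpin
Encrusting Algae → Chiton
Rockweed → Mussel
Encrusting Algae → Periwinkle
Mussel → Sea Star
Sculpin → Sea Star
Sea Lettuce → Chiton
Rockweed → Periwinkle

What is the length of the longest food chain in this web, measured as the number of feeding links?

One longest chain: Rockweed → Mussel → Sculpin → Sea Star.
It has 4 species and 3 links.

3 links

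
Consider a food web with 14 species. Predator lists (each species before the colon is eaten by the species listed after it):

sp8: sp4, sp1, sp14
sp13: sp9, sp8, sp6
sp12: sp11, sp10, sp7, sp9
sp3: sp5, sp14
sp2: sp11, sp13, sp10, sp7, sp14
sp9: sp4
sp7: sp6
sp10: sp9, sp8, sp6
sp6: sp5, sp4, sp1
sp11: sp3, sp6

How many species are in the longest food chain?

4 species

One longest chain: sp2 → sp11 → sp6 → sp5.
It has 4 species and 3 links.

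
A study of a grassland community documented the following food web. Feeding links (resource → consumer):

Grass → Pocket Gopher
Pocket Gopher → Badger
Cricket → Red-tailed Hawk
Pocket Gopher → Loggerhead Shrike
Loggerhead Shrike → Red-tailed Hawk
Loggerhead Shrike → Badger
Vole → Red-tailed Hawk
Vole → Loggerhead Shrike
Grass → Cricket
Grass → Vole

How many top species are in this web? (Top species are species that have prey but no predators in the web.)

Top species (has prey, but nothing eats it): Red-tailed Hawk, Badger.
Count: 2.

2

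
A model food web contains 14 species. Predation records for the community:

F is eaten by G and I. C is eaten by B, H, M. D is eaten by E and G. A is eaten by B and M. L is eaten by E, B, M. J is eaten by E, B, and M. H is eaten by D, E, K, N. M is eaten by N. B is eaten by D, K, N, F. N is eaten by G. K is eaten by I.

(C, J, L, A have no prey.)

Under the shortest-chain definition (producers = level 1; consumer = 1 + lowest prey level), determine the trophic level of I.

Trophic level 4

C is a producer → level 1.
B eats C → level 2.
F eats B → level 3.
I eats F → level 4.
No prey of I is below level 3, so 4 is the minimum.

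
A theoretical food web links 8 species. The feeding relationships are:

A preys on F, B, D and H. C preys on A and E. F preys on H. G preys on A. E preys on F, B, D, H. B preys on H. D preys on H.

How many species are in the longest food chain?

4 species

One longest chain: H → B → A → G.
It has 4 species and 3 links.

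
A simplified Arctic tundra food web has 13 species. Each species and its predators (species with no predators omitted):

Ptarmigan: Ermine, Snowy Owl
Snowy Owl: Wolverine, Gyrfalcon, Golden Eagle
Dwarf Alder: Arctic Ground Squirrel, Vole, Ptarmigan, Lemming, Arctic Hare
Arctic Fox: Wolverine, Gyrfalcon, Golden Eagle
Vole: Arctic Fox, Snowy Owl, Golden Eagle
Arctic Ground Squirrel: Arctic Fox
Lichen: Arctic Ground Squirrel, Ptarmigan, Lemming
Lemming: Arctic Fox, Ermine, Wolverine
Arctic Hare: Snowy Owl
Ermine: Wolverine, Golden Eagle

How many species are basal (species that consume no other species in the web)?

2

Basal species (no prey listed): Dwarf Alder, Lichen.
Count: 2.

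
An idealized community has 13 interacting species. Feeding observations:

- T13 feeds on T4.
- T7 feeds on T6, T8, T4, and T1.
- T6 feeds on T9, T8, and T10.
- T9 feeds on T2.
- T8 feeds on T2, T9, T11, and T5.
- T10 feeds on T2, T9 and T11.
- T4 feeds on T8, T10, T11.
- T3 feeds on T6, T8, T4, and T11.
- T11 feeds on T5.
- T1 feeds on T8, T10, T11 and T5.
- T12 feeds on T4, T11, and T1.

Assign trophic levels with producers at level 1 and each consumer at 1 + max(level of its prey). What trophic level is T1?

T2 is a producer → level 1.
T9 eats T2 → level 2.
T10 eats T9 (level 2); other prey at levels: T2 1, T11 2 → level 3.
T1 eats T10 (level 3); other prey at levels: T5 1, T11 2, T8 3 → level 4.

Trophic level 4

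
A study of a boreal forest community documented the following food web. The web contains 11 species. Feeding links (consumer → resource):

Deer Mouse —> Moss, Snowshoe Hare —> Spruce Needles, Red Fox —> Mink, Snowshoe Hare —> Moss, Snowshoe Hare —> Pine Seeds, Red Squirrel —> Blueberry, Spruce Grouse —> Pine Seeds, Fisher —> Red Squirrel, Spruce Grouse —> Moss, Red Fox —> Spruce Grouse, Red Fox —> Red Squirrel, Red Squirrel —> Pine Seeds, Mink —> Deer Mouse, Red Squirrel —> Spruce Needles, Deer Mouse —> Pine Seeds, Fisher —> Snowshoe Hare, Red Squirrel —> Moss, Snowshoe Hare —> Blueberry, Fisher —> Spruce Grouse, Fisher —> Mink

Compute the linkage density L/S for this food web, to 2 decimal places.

There are L = 20 links among S = 11 species.
L/S = 20/11 = 1.8182 ≈ 1.82.

L/S = 1.82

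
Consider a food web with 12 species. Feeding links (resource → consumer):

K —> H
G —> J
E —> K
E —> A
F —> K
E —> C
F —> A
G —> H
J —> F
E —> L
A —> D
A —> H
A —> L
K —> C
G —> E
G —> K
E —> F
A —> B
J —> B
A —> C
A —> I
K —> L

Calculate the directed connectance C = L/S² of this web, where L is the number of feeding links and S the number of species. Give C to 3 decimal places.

The web has S = 12 species and L = 22 feeding links.
C = L / S² = 22 / 144 = 0.1528 ≈ 0.153.

C = 0.153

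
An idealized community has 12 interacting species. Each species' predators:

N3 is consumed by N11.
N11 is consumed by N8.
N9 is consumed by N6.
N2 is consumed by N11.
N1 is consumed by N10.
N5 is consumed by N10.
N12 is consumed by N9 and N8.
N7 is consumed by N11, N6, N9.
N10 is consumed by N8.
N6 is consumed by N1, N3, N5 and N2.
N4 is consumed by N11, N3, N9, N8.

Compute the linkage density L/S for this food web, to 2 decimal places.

There are L = 20 links among S = 12 species.
L/S = 20/12 = 1.6667 ≈ 1.67.

L/S = 1.67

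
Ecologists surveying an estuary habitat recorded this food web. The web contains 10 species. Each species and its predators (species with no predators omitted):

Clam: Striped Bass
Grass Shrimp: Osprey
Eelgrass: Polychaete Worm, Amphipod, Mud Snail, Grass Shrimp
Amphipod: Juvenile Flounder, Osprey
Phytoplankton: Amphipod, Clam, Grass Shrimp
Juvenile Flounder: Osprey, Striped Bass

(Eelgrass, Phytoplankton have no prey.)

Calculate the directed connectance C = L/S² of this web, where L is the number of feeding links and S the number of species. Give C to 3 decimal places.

The web has S = 10 species and L = 13 feeding links.
C = L / S² = 13 / 100 = 0.1300 ≈ 0.130.

C = 0.130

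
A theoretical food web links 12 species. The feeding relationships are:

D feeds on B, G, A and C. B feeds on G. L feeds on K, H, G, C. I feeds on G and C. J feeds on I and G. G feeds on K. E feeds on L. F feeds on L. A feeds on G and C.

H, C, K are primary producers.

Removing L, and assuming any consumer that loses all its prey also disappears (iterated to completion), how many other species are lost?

2

Remove L.
Round 1: F (all prey gone), E (all prey gone) → extinct.
No further losses. Total secondary extinctions: 2.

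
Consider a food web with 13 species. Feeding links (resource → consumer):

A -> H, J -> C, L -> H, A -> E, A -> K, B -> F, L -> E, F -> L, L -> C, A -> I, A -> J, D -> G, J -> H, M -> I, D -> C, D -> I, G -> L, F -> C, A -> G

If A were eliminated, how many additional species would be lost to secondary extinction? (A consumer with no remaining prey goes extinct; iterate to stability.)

2

Remove A.
Round 1: K (all prey gone), J (all prey gone) → extinct.
No further losses. Total secondary extinctions: 2.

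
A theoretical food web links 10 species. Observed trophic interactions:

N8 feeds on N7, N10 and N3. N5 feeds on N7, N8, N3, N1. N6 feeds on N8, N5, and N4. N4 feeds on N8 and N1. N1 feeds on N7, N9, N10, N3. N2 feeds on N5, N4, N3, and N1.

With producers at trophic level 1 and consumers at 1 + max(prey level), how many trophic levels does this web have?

Producers (level 1): N3, N7, N10, N9.
N3 → N1 → N5 → N6 gives N6 level 4.
No species has a prey at level 4, so no species reaches level 5.

4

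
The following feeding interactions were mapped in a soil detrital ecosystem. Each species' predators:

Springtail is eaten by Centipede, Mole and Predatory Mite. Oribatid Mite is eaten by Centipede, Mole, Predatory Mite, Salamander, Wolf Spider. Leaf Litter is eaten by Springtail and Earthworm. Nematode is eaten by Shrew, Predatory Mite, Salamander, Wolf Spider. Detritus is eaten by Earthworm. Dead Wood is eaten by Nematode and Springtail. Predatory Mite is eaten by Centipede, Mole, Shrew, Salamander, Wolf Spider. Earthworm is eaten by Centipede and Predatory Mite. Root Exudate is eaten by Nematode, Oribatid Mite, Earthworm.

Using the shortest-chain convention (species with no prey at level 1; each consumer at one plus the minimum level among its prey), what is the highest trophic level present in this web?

3

Basal resources (level 1): Dead Wood, Detritus, Root Exudate, Leaf Litter.
Following each consumer down to its lowest-level prey: Dead Wood → Nematode → Shrew (levels 1 through 3).
All prey of Shrew (Nematode 2, Predatory Mite 3) are at level 2 or above, so Shrew is at level 1 + 2 = 3.
Every consumer has at least one prey at level 2 or below, so none exceeds level 3.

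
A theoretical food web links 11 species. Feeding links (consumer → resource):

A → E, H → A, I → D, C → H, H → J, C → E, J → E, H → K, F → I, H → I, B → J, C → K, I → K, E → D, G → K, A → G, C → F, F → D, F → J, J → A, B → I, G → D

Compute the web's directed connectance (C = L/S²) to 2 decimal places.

C = 0.18

The web has S = 11 species and L = 22 feeding links.
C = L / S² = 22 / 121 = 0.1818 ≈ 0.18.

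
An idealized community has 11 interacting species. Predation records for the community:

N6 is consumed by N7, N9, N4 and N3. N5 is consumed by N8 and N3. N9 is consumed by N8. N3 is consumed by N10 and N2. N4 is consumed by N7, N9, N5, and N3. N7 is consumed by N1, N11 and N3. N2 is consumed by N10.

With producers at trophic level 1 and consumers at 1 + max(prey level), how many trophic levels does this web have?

6

Producers (level 1): N6.
N6 → N4 → N7 → N3 → N2 → N10 gives N10 level 6.
No species has a prey at level 6, so no species reaches level 7.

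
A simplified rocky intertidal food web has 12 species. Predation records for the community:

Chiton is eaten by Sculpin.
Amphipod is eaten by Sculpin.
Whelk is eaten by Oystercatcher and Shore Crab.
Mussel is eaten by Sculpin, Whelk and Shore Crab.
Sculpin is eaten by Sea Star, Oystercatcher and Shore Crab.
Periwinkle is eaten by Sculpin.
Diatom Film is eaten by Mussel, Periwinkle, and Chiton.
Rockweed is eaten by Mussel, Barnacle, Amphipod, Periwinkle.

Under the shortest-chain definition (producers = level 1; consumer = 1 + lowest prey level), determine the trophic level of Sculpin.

Trophic level 3

Diatom Film is a producer → level 1.
Chiton eats Diatom Film → level 2.
Sculpin eats Chiton → level 3.
No prey of Sculpin is below level 2, so 3 is the minimum.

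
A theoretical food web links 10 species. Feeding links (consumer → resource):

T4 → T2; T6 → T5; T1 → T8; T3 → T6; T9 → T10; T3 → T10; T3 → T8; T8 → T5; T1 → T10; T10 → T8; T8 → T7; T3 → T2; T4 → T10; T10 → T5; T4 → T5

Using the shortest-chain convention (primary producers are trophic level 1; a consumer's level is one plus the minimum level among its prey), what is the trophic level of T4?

Trophic level 2

T2 is a producer → level 1.
T4 eats T2 → level 2.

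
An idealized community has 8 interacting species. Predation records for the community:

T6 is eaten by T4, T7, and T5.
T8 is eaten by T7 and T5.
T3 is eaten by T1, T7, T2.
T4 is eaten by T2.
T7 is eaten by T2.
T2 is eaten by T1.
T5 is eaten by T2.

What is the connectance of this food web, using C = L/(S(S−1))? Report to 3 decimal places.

The web has S = 8 species and L = 12 feeding links.
C = L / (S(S−1)) = 12 / 56 = 0.2143 ≈ 0.214.

C = 0.214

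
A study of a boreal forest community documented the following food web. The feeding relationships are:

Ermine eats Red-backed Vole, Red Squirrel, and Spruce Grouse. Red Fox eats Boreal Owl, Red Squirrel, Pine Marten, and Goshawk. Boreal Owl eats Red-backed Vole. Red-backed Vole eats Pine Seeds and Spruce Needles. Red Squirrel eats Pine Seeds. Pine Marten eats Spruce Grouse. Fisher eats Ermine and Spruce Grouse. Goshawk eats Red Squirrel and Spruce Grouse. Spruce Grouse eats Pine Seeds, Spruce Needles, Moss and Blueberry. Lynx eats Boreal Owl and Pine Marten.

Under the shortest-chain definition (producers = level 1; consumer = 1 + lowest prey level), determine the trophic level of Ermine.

Trophic level 3

Pine Seeds is a producer → level 1.
Red Squirrel eats Pine Seeds → level 2.
Ermine eats Red Squirrel → level 3.
No prey of Ermine is below level 2, so 3 is the minimum.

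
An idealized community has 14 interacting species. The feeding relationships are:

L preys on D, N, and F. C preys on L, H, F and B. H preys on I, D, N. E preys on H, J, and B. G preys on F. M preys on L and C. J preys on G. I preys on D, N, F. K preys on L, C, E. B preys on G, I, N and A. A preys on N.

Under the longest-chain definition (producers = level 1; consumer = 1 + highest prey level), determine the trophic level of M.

N is a producer → level 1.
A eats N → level 2.
B eats A (level 2); other prey at levels: N 1, G 2, I 2 → level 3.
C eats B (level 3); other prey at levels: F 1, L 2, H 3 → level 4.
M eats C (level 4); other prey at levels: L 2 → level 5.

Trophic level 5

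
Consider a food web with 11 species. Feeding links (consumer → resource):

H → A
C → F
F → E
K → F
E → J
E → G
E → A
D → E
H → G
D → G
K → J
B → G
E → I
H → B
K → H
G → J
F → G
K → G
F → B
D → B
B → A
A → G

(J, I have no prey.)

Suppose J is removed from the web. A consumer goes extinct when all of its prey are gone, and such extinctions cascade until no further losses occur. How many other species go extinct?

Remove J.
Round 1: G (all prey gone) → extinct.
Round 2: A (all prey gone) → extinct.
Round 3: B (all prey gone) → extinct.
Round 4: H (all prey gone) → extinct.
No further losses. Total secondary extinctions: 4.

4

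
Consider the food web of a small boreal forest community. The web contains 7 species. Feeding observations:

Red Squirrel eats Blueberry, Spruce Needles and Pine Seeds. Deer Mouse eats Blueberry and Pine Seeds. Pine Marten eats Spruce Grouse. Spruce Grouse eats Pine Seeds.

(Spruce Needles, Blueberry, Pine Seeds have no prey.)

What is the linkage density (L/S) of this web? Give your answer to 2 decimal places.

L/S = 1.00

There are L = 7 links among S = 7 species.
L/S = 7/7 = 1.0000 ≈ 1.00.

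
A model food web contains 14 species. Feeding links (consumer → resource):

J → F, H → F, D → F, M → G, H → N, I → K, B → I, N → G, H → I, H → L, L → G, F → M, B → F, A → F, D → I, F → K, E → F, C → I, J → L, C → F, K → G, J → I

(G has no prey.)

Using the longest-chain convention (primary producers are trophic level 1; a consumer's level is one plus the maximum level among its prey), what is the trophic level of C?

G is a producer → level 1.
K eats G → level 2.
F eats K (level 2); other prey at levels: M 2 → level 3.
C eats F (level 3); other prey at levels: I 3 → level 4.

Trophic level 4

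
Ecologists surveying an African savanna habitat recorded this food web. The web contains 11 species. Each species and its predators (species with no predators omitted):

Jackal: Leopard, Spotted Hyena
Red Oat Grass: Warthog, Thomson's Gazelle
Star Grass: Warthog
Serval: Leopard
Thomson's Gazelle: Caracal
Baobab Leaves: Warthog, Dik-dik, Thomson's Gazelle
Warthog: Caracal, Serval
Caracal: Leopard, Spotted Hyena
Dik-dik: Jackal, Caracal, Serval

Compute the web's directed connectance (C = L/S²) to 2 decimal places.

The web has S = 11 species and L = 17 feeding links.
C = L / S² = 17 / 121 = 0.1405 ≈ 0.14.

C = 0.14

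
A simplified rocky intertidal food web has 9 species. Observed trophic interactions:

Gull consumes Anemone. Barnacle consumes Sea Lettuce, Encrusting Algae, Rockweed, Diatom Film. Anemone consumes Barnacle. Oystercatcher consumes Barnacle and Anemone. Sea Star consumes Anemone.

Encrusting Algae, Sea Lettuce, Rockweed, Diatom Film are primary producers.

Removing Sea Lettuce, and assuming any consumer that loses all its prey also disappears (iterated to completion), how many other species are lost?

Remove Sea Lettuce.
Every predator of it retains at least one other prey: Barnacle still has Encrusting Algae, Rockweed, Diatom Film.
No consumer loses all prey, so no secondary extinctions occur.

0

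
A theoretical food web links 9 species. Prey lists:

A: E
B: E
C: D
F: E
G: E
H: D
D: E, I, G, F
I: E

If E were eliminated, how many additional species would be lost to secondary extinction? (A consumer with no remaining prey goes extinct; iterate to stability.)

8

Remove E.
Round 1: A (all prey gone), B (all prey gone), I (all prey gone), G (all prey gone), F (all prey gone) → extinct.
Round 2: D (all prey gone) → extinct.
Round 3: C (all prey gone), H (all prey gone) → extinct.
No further losses. Total secondary extinctions: 8.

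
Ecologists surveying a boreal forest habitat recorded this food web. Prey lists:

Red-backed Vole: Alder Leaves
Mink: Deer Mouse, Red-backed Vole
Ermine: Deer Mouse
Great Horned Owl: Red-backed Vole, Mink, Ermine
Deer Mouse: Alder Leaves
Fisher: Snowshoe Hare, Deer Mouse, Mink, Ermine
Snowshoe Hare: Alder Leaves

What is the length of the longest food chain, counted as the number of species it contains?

One longest chain: Alder Leaves → Deer Mouse → Mink → Great Horned Owl.
It has 4 species and 3 links.

4 species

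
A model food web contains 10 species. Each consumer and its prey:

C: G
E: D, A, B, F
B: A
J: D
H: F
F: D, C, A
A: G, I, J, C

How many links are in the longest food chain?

4 links

One longest chain: D → J → A → F → H.
It has 5 species and 4 links.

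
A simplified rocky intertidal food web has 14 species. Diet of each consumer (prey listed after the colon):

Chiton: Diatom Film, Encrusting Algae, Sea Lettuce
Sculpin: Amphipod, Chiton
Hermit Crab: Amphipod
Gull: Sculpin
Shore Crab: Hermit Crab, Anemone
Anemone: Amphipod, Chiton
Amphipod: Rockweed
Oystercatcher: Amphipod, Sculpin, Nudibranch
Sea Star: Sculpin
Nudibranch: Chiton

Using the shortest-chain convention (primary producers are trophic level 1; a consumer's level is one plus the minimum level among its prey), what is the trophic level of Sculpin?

Rockweed is a producer → level 1.
Amphipod eats Rockweed → level 2.
Sculpin eats Amphipod → level 3.
No prey of Sculpin is below level 2, so 3 is the minimum.

Trophic level 3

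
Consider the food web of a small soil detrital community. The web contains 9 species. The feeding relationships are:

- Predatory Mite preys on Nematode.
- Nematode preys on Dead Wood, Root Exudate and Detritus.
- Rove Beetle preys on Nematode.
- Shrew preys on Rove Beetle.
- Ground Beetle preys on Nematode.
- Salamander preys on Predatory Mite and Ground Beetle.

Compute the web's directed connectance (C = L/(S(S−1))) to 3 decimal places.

C = 0.125

The web has S = 9 species and L = 9 feeding links.
C = L / (S(S−1)) = 9 / 72 = 0.1250 ≈ 0.125.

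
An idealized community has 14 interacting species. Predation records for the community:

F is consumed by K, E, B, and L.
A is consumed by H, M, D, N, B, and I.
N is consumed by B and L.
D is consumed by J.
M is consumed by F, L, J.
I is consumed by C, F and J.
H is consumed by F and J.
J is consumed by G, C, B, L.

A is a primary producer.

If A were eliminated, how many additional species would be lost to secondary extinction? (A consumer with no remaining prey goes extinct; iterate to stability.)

Remove A.
Round 1: M (all prey gone), N (all prey gone), I (all prey gone), D (all prey gone), H (all prey gone) → extinct.
Round 2: F (all prey gone), J (all prey gone) → extinct.
Round 3: G (all prey gone), B (all prey gone), K (all prey gone), C (all prey gone), L (all prey gone), E (all prey gone) → extinct.
No further losses. Total secondary extinctions: 13.

13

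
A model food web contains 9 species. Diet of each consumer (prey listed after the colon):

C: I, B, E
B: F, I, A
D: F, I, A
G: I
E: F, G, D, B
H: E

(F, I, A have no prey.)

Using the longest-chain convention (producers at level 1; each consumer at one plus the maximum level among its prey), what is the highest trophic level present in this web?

Producers (level 1): F, I, A.
I → G → E → C gives C level 4.
No species has a prey at level 4, so no species reaches level 5.

4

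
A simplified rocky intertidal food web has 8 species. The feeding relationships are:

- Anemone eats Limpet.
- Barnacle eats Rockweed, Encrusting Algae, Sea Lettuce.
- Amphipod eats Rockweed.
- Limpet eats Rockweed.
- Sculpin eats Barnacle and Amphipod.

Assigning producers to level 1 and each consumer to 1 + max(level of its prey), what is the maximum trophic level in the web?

3

Producers (level 1): Encrusting Algae, Rockweed, Sea Lettuce.
Rockweed → Amphipod → Sculpin gives Sculpin level 3.
No species has a prey at level 3, so no species reaches level 4.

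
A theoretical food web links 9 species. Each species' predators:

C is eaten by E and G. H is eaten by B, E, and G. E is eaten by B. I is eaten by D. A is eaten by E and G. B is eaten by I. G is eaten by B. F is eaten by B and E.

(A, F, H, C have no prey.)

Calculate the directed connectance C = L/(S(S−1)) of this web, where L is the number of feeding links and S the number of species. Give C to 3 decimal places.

The web has S = 9 species and L = 13 feeding links.
C = L / (S(S−1)) = 13 / 72 = 0.1806 ≈ 0.181.

C = 0.181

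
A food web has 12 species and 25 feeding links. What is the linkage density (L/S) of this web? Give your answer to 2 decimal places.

There are L = 25 links among S = 12 species.
L/S = 25/12 = 2.0833 ≈ 2.08.

L/S = 2.08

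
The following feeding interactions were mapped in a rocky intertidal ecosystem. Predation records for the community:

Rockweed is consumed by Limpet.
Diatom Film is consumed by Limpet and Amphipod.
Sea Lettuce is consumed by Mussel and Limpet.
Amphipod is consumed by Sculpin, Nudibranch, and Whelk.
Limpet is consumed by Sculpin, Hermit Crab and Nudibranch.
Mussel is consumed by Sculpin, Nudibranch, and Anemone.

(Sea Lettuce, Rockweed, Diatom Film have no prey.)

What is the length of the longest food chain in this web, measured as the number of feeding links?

2 links

One longest chain: Diatom Film → Amphipod → Whelk.
It has 3 species and 2 links.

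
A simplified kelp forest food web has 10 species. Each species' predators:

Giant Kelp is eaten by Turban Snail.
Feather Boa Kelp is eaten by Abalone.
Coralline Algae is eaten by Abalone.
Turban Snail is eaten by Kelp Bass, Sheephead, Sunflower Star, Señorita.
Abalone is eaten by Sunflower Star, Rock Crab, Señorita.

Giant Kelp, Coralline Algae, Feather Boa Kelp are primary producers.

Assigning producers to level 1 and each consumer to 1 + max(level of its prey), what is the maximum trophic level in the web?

Producers (level 1): Giant Kelp, Coralline Algae, Feather Boa Kelp.
Coralline Algae → Abalone → Señorita gives Señorita level 3.
No species has a prey at level 3, so no species reaches level 4.

3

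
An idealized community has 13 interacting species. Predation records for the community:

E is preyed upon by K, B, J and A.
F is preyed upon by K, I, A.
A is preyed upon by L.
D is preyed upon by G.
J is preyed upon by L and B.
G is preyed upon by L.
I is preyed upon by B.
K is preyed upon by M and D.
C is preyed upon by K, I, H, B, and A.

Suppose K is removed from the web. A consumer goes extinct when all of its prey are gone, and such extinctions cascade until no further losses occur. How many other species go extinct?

3

Remove K.
Round 1: D (all prey gone), M (all prey gone) → extinct.
Round 2: G (all prey gone) → extinct.
No further losses. Total secondary extinctions: 3.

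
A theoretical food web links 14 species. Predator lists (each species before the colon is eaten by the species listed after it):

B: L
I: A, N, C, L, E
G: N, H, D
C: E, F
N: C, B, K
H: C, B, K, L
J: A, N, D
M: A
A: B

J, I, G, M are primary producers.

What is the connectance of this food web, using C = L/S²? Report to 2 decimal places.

C = 0.12

The web has S = 14 species and L = 23 feeding links.
C = L / S² = 23 / 196 = 0.1173 ≈ 0.12.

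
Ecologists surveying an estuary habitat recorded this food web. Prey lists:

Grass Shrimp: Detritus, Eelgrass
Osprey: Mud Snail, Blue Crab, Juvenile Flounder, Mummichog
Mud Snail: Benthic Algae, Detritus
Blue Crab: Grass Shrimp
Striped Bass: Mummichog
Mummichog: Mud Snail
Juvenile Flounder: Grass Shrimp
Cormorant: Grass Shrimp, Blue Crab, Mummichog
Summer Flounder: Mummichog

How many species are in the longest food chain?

One longest chain: Benthic Algae → Mud Snail → Mummichog → Striped Bass.
It has 4 species and 3 links.

4 species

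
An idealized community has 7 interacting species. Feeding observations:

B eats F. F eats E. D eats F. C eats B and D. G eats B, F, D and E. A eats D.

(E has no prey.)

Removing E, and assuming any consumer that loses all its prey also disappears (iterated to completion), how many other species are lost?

Remove E.
Round 1: F (all prey gone) → extinct.
Round 2: D (all prey gone), B (all prey gone) → extinct.
Round 3: A (all prey gone), G (all prey gone), C (all prey gone) → extinct.
No further losses. Total secondary extinctions: 6.

6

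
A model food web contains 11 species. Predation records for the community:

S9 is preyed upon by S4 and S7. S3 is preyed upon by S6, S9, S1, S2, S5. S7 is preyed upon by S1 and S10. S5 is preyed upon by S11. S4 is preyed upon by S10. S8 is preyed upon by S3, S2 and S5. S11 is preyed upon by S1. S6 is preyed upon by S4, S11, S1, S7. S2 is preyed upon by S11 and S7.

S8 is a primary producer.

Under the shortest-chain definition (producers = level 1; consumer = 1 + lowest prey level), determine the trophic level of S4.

Trophic level 4

S8 is a producer → level 1.
S3 eats S8 → level 2.
S9 eats S3 → level 3.
S4 eats S9 → level 4.
No prey of S4 is below level 3, so 4 is the minimum.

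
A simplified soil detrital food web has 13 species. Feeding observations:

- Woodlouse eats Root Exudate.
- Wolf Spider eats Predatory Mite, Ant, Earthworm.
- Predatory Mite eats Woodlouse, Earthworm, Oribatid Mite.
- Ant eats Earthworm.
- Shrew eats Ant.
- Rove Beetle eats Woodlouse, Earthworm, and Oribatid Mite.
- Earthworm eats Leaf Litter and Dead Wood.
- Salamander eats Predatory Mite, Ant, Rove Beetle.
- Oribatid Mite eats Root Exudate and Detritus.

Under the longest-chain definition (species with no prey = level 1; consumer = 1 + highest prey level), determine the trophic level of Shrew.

Trophic level 4

Leaf Litter has no prey (basal) → level 1.
Earthworm eats Leaf Litter (level 1); other prey at levels: Dead Wood 1 → level 2.
Ant eats Earthworm → level 3.
Shrew eats Ant → level 4.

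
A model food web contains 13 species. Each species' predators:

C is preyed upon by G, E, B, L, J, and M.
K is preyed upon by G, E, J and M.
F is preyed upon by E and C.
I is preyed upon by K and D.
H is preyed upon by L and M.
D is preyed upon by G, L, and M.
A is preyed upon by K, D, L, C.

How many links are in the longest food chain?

One longest chain: F → C → E.
It has 3 species and 2 links.

2 links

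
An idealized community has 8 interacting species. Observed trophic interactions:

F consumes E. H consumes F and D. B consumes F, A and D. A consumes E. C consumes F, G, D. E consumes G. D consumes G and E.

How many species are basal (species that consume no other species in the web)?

Basal species (no prey listed): G.
Count: 1.

1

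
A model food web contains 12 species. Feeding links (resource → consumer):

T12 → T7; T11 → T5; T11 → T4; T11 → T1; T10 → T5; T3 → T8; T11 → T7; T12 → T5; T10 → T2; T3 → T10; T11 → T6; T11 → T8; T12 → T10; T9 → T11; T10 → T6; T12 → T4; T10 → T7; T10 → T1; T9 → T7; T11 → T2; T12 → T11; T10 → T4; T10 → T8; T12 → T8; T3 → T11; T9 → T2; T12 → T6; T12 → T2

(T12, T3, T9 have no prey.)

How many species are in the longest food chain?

3 species

One longest chain: T12 → T10 → T5.
It has 3 species and 2 links.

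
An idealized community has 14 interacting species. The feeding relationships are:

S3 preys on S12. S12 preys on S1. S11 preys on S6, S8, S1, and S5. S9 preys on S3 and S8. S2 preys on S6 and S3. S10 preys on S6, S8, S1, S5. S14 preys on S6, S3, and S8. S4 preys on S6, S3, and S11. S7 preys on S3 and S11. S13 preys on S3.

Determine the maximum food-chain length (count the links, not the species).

3 links

One longest chain: S1 → S12 → S3 → S14.
It has 4 species and 3 links.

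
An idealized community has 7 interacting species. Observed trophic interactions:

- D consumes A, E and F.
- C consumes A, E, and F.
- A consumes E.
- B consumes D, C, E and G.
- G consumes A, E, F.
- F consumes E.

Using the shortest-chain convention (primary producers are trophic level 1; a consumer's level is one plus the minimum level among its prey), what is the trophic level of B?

E is a producer → level 1.
B eats E → level 2.

Trophic level 2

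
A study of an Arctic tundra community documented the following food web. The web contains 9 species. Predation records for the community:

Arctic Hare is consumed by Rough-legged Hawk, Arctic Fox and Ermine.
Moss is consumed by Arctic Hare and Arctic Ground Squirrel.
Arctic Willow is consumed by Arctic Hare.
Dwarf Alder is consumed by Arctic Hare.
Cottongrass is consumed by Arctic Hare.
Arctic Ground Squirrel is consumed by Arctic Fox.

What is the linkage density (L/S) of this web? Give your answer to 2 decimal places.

L/S = 1.00

There are L = 9 links among S = 9 species.
L/S = 9/9 = 1.0000 ≈ 1.00.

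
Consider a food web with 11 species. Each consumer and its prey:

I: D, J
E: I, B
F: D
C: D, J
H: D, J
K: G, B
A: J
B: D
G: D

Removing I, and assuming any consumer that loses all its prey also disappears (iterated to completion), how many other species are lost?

0

Remove I.
Every predator of it retains at least one other prey: E still has B.
No consumer loses all prey, so no secondary extinctions occur.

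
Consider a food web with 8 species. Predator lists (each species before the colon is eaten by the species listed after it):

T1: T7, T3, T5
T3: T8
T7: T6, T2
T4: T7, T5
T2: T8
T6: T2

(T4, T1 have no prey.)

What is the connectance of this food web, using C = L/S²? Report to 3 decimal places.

The web has S = 8 species and L = 10 feeding links.
C = L / S² = 10 / 64 = 0.1562 ≈ 0.156.

C = 0.156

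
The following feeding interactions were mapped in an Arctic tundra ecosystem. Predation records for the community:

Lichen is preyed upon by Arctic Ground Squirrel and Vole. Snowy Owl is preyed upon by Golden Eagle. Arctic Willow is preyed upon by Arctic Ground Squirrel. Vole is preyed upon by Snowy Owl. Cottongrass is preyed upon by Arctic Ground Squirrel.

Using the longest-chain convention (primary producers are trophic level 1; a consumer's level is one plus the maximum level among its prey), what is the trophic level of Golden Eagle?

Lichen is a producer → level 1.
Vole eats Lichen → level 2.
Snowy Owl eats Vole → level 3.
Golden Eagle eats Snowy Owl → level 4.

Trophic level 4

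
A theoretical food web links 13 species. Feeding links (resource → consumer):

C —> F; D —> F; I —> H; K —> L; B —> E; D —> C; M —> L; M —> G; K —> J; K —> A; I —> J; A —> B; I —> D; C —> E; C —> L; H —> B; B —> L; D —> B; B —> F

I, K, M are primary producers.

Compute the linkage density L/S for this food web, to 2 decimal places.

There are L = 19 links among S = 13 species.
L/S = 19/13 = 1.4615 ≈ 1.46.

L/S = 1.46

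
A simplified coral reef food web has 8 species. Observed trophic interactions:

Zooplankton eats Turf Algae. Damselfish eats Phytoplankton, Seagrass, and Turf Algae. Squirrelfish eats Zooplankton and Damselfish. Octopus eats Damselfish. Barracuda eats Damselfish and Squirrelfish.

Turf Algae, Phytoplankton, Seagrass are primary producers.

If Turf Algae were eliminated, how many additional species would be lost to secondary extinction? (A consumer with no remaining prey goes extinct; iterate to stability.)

Remove Turf Algae.
Round 1: Zooplankton (all prey gone) → extinct.
No further losses. Total secondary extinctions: 1.

1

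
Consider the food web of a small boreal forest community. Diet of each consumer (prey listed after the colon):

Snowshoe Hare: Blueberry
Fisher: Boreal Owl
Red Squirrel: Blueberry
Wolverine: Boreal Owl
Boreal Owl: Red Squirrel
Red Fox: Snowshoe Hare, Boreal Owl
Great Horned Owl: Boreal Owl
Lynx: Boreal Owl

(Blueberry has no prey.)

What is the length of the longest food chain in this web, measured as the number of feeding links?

3 links

One longest chain: Blueberry → Red Squirrel → Boreal Owl → Wolverine.
It has 4 species and 3 links.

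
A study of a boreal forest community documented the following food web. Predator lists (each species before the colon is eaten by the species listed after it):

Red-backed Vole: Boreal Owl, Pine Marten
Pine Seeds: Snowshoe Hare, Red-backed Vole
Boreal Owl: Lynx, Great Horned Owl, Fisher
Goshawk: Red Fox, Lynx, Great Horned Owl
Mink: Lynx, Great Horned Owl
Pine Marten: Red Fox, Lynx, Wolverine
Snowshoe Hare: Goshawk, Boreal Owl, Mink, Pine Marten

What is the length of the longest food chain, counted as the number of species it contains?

4 species

One longest chain: Pine Seeds → Snowshoe Hare → Goshawk → Red Fox.
It has 4 species and 3 links.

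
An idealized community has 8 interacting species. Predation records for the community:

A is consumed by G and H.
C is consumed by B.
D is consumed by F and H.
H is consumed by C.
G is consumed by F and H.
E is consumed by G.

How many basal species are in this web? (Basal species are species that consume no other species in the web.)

3

Basal species (no prey listed): A, E, D.
Count: 3.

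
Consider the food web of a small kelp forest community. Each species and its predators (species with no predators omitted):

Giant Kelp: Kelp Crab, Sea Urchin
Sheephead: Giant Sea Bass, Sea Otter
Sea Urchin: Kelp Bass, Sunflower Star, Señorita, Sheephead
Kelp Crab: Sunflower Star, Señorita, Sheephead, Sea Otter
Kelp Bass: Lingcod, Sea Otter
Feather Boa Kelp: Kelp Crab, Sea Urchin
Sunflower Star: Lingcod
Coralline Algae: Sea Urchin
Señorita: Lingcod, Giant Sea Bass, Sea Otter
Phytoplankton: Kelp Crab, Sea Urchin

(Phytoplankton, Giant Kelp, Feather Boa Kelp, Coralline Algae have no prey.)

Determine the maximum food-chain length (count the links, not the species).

One longest chain: Phytoplankton → Kelp Crab → Señorita → Lingcod.
It has 4 species and 3 links.

3 links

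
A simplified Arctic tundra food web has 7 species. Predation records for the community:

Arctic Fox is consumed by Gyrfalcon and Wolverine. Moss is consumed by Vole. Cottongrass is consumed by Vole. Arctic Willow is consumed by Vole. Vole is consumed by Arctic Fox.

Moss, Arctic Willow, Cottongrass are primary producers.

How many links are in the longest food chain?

3 links

One longest chain: Moss → Vole → Arctic Fox → Gyrfalcon.
It has 4 species and 3 links.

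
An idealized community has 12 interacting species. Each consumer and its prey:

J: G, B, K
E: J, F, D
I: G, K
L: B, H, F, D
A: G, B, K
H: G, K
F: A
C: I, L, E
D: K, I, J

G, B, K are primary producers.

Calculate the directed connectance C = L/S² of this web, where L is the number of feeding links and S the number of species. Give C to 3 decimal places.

C = 0.167

The web has S = 12 species and L = 24 feeding links.
C = L / S² = 24 / 144 = 0.1667 ≈ 0.167.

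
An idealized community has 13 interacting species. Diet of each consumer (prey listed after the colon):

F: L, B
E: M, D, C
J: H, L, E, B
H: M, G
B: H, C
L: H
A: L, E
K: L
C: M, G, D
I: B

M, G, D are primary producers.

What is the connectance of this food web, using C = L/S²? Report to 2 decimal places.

C = 0.12

The web has S = 13 species and L = 21 feeding links.
C = L / S² = 21 / 169 = 0.1243 ≈ 0.12.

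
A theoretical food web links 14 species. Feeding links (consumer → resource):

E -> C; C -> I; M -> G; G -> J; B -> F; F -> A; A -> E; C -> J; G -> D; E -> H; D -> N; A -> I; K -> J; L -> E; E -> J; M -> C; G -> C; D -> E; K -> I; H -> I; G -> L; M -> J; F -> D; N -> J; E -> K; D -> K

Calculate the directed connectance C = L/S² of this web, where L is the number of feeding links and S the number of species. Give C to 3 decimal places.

The web has S = 14 species and L = 26 feeding links.
C = L / S² = 26 / 196 = 0.1327 ≈ 0.133.

C = 0.133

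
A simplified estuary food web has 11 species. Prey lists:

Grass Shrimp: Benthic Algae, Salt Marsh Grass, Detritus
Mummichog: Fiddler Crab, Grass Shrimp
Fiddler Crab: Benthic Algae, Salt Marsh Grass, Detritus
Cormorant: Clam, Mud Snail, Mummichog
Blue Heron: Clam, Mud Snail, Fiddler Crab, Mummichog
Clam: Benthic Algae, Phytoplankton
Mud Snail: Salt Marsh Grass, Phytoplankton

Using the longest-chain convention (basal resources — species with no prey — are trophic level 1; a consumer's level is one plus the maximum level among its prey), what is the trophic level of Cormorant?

Trophic level 4

Benthic Algae has no prey (basal) → level 1.
Fiddler Crab eats Benthic Algae (level 1); other prey at levels: Salt Marsh Grass 1, Detritus 1 → level 2.
Mummichog eats Fiddler Crab (level 2); other prey at levels: Grass Shrimp 2 → level 3.
Cormorant eats Mummichog (level 3); other prey at levels: Clam 2, Mud Snail 2 → level 4.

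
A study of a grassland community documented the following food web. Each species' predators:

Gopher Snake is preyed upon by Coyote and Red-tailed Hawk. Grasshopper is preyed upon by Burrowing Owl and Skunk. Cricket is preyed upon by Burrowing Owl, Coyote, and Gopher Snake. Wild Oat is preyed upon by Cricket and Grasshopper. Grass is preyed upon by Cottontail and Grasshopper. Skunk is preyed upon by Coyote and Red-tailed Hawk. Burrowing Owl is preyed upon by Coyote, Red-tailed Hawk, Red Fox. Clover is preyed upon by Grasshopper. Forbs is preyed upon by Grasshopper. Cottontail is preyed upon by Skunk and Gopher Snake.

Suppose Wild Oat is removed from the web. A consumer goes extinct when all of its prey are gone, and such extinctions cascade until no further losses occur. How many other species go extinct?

1

Remove Wild Oat.
Round 1: Cricket (all prey gone) → extinct.
No further losses. Total secondary extinctions: 1.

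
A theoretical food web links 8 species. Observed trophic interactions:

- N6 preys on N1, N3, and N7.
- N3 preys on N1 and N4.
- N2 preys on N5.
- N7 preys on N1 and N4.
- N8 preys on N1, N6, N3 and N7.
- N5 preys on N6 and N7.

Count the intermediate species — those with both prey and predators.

Intermediate species (has both prey and predators): N3, N7, N6, N5.
Count: 4.

4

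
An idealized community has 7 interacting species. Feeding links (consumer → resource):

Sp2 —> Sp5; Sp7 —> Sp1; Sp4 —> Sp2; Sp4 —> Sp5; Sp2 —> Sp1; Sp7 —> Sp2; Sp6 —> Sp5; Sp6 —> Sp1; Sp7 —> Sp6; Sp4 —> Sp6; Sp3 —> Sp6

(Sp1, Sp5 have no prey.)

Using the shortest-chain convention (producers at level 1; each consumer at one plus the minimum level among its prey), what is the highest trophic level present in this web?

Producers (level 1): Sp1, Sp5.
Following each consumer down to its lowest-level prey: Sp1 → Sp6 → Sp3 (levels 1 through 3).
All prey of Sp3 (Sp6 2) are at level 2 or above, so Sp3 is at level 1 + 2 = 3.
Every consumer has at least one prey at level 2 or below, so none exceeds level 3.

3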